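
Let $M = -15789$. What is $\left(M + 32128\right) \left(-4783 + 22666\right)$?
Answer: $292190337$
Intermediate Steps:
$\left(M + 32128\right) \left(-4783 + 22666\right) = \left(-15789 + 32128\right) \left(-4783 + 22666\right) = 16339 \cdot 17883 = 292190337$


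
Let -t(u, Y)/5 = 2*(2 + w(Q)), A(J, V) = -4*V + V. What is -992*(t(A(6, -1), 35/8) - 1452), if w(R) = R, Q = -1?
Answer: 1450304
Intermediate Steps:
A(J, V) = -3*V
t(u, Y) = -10 (t(u, Y) = -10*(2 - 1) = -10)
-992*(t(A(6, -1), 35/8) - 1452) = -992*(-10 - 1452) = -992*(-1462) = 1450304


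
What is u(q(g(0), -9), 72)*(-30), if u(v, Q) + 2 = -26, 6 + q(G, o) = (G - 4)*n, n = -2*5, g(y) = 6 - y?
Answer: 840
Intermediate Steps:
n = -10
q(G, o) = 34 - 10*G (q(G, o) = -6 + (G - 4)*(-10) = -6 + (-4 + G)*(-10) = -6 + (40 - 10*G) = 34 - 10*G)
u(v, Q) = -28 (u(v, Q) = -2 - 26 = -28)
u(q(g(0), -9), 72)*(-30) = -28*(-30) = 840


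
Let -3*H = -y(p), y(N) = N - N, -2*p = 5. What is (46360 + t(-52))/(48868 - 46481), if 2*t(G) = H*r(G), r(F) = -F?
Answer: 46360/2387 ≈ 19.422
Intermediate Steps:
p = -5/2 (p = -½*5 = -5/2 ≈ -2.5000)
y(N) = 0
H = 0 (H = -(-1)*0/3 = -⅓*0 = 0)
t(G) = 0 (t(G) = (0*(-G))/2 = (½)*0 = 0)
(46360 + t(-52))/(48868 - 46481) = (46360 + 0)/(48868 - 46481) = 46360/2387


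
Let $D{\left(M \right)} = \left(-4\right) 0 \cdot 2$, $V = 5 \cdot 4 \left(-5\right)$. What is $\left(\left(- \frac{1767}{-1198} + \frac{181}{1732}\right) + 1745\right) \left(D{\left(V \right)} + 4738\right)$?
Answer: $\frac{4292676093069}{518734} \approx 8.2753 \cdot 10^{6}$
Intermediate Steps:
$V = -100$ ($V = 20 \left(-5\right) = -100$)
$D{\left(M \right)} = 0$ ($D{\left(M \right)} = 0 \cdot 2 = 0$)
$\left(\left(- \frac{1767}{-1198} + \frac{181}{1732}\right) + 1745\right) \left(D{\left(V \right)} + 4738\right) = \left(\left(- \frac{1767}{-1198} + \frac{181}{1732}\right) + 1745\right) \left(0 + 4738\right) = \left(\left(\left(-1767\right) \left(- \frac{1}{1198}\right) + 181 \cdot \frac{1}{1732}\right) + 1745\right) 4738 = \left(\left(\frac{1767}{1198} + \frac{181}{1732}\right) + 1745\right) 4738 = \left(\frac{1638641}{1037468} + 1745\right) 4738 = \frac{1812020301}{1037468} \cdot 4738 = \frac{4292676093069}{518734}$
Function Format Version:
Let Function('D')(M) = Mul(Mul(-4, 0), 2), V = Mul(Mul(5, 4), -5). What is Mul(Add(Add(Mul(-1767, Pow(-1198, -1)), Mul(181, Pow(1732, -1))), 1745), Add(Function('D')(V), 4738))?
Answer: Rational(4292676093069, 518734) ≈ 8.2753e+6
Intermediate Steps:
V = -100 (V = Mul(20, -5) = -100)
Function('D')(M) = 0 (Function('D')(M) = Mul(0, 2) = 0)
Mul(Add(Add(Mul(-1767, Pow(-1198, -1)), Mul(181, Pow(1732, -1))), 1745), Add(Function('D')(V), 4738)) = Mul(Add(Add(Mul(-1767, Pow(-1198, -1)), Mul(181, Pow(1732, -1))), 1745), Add(0, 4738)) = Mul(Add(Add(Mul(-1767, Rational(-1, 1198)), Mul(181, Rational(1, 1732))), 1745), 4738) = Mul(Add(Add(Rational(1767, 1198), Rational(181, 1732)), 1745), 4738) = Mul(Add(Rational(1638641, 1037468), 1745), 4738) = Mul(Rational(1812020301, 1037468), 4738) = Rational(4292676093069, 518734)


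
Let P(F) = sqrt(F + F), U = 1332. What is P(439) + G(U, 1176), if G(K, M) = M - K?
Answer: -156 + sqrt(878) ≈ -126.37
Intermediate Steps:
P(F) = sqrt(2)*sqrt(F) (P(F) = sqrt(2*F) = sqrt(2)*sqrt(F))
P(439) + G(U, 1176) = sqrt(2)*sqrt(439) + (1176 - 1*1332) = sqrt(878) + (1176 - 1332) = sqrt(878) - 156 = -156 + sqrt(878)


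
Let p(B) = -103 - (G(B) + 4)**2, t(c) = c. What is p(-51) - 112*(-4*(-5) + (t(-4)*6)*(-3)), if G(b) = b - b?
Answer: -10423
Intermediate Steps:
G(b) = 0
p(B) = -119 (p(B) = -103 - (0 + 4)**2 = -103 - 1*4**2 = -103 - 1*16 = -103 - 16 = -119)
p(-51) - 112*(-4*(-5) + (t(-4)*6)*(-3)) = -119 - 112*(-4*(-5) - 4*6*(-3)) = -119 - 112*(20 - 24*(-3)) = -119 - 112*(20 + 72) = -119 - 112*92 = -119 - 10304 = -10423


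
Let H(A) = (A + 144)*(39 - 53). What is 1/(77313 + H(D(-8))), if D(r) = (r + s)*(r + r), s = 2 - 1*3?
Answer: 1/73281 ≈ 1.3646e-5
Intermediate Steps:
s = -1 (s = 2 - 3 = -1)
D(r) = 2*r*(-1 + r) (D(r) = (r - 1)*(r + r) = (-1 + r)*(2*r) = 2*r*(-1 + r))
H(A) = -2016 - 14*A (H(A) = (144 + A)*(-14) = -2016 - 14*A)
1/(77313 + H(D(-8))) = 1/(77313 + (-2016 - 28*(-8)*(-1 - 8))) = 1/(77313 + (-2016 - 28*(-8)*(-9))) = 1/(77313 + (-2016 - 14*144)) = 1/(77313 + (-2016 - 2016)) = 1/(77313 - 4032) = 1/73281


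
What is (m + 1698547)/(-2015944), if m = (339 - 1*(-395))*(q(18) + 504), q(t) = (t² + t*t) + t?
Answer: -2557327/2015944 ≈ -1.2686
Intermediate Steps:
q(t) = t + 2*t² (q(t) = (t² + t²) + t = 2*t² + t = t + 2*t²)
m = 858780 (m = (339 - 1*(-395))*(18*(1 + 2*18) + 504) = (339 + 395)*(18*(1 + 36) + 504) = 734*(18*37 + 504) = 734*(666 + 504) = 734*1170 = 858780)
(m + 1698547)/(-2015944) = (858780 + 1698547)/(-2015944) = 2557327*(-1/2015944) = -2557327/2015944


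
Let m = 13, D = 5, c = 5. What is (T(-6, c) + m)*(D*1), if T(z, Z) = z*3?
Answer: -25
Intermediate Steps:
T(z, Z) = 3*z
(T(-6, c) + m)*(D*1) = (3*(-6) + 13)*(5*1) = (-18 + 13)*5 = -5*5 = -25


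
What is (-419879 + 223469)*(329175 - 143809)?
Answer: -36407736060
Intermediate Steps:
(-419879 + 223469)*(329175 - 143809) = -196410*185366 = -36407736060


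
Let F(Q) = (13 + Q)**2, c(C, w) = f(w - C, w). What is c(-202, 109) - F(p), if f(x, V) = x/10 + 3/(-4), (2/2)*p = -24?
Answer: -1813/20 ≈ -90.650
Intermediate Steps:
p = -24
f(x, V) = -3/4 + x/10 (f(x, V) = x*(1/10) + 3*(-1/4) = x/10 - 3/4 = -3/4 + x/10)
c(C, w) = -3/4 - C/10 + w/10 (c(C, w) = -3/4 + (w - C)/10 = -3/4 + (-C/10 + w/10) = -3/4 - C/10 + w/10)
c(-202, 109) - F(p) = (-3/4 - 1/10*(-202) + (1/10)*109) - (13 - 24)**2 = (-3/4 + 101/5 + 109/10) - 1*(-11)**2 = 607/20 - 1*121 = 607/20 - 121 = -1813/20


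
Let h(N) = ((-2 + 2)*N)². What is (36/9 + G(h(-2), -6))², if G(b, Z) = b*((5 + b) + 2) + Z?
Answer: 4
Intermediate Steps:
h(N) = 0 (h(N) = (0*N)² = 0² = 0)
G(b, Z) = Z + b*(7 + b) (G(b, Z) = b*(7 + b) + Z = Z + b*(7 + b))
(36/9 + G(h(-2), -6))² = (36/9 + (-6 + 0² + 7*0))² = (36*(⅑) + (-6 + 0 + 0))² = (4 - 6)² = (-2)² = 4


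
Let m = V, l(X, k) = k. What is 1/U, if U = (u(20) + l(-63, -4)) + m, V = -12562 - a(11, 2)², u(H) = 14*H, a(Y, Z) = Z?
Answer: -1/12290 ≈ -8.1367e-5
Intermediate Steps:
V = -12566 (V = -12562 - 1*2² = -12562 - 1*4 = -12562 - 4 = -12566)
m = -12566
U = -12290 (U = (14*20 - 4) - 12566 = (280 - 4) - 12566 = 276 - 12566 = -12290)
1/U = 1/(-12290) = -1/12290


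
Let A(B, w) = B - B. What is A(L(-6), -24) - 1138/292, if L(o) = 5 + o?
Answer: -569/146 ≈ -3.8973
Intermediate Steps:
A(B, w) = 0
A(L(-6), -24) - 1138/292 = 0 - 1138/292 = 0 - 1*569/146 = 0 - 569/146 = -569/146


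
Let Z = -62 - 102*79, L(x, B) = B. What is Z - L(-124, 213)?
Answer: -8333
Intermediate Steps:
Z = -8120 (Z = -62 - 8058 = -8120)
Z - L(-124, 213) = -8120 - 1*213 = -8120 - 213 = -8333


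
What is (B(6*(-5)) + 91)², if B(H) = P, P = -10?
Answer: 6561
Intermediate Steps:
B(H) = -10
(B(6*(-5)) + 91)² = (-10 + 91)² = 81² = 6561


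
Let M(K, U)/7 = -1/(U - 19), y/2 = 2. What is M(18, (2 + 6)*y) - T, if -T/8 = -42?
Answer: -4375/13 ≈ -336.54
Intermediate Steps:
y = 4 (y = 2*2 = 4)
M(K, U) = -7/(-19 + U) (M(K, U) = 7*(-1/(U - 19)) = 7*(-1/(-19 + U)) = -7/(-19 + U))
T = 336 (T = -8*(-42) = 336)
M(18, (2 + 6)*y) - T = -7/(-19 + (2 + 6)*4) - 1*336 = -7/(-19 + 8*4) - 336 = -7/(-19 + 32) - 336 = -7/13 - 336 = -4375/13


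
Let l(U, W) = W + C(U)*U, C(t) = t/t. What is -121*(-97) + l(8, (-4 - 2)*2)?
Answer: 11733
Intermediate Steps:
C(t) = 1
l(U, W) = U + W (l(U, W) = W + 1*U = W + U = U + W)
-121*(-97) + l(8, (-4 - 2)*2) = -121*(-97) + (8 + (-4 - 2)*2) = 11737 + (8 - 6*2) = 11737 + (8 - 12) = 11737 - 4 = 11733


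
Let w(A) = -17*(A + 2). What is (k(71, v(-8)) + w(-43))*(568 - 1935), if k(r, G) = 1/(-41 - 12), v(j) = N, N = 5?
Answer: -50496980/53 ≈ -9.5277e+5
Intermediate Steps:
w(A) = -34 - 17*A (w(A) = -17*(2 + A) = -34 - 17*A)
v(j) = 5
k(r, G) = -1/53 (k(r, G) = 1/(-53) = -1/53)
(k(71, v(-8)) + w(-43))*(568 - 1935) = (-1/53 + (-34 - 17*(-43)))*(568 - 1935) = (-1/53 + (-34 + 731))*(-1367) = (-1/53 + 697)*(-1367) = (36940/53)*(-1367) = -50496980/53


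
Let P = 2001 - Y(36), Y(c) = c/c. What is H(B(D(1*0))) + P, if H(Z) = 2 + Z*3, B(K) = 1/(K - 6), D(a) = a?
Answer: 4003/2 ≈ 2001.5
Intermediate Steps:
Y(c) = 1
P = 2000 (P = 2001 - 1*1 = 2001 - 1 = 2000)
B(K) = 1/(-6 + K)
H(Z) = 2 + 3*Z
H(B(D(1*0))) + P = (2 + 3/(-6 + 1*0)) + 2000 = (2 + 3/(-6 + 0)) + 2000 = (2 + 3/(-6)) + 2000 = (2 + 3*(-⅙)) + 2000 = (2 - ½) + 2000 = 3/2 + 2000 = 4003/2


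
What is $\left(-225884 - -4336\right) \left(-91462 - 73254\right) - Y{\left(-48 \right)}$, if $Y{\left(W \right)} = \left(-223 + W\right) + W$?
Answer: $36492500687$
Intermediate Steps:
$Y{\left(W \right)} = -223 + 2 W$
$\left(-225884 - -4336\right) \left(-91462 - 73254\right) - Y{\left(-48 \right)} = \left(-225884 - -4336\right) \left(-91462 - 73254\right) - \left(-223 + 2 \left(-48\right)\right) = \left(-225884 + 4336\right) \left(-164716\right) - \left(-223 - 96\right) = \left(-221548\right) \left(-164716\right) - -319 = 36492500368 + 319 = 36492500687$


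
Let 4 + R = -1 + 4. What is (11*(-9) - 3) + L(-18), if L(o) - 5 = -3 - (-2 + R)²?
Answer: -109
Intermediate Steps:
R = -1 (R = -4 + (-1 + 4) = -4 + 3 = -1)
L(o) = -7 (L(o) = 5 + (-3 - (-2 - 1)²) = 5 + (-3 - 1*(-3)²) = 5 + (-3 - 1*9) = 5 + (-3 - 9) = 5 - 12 = -7)
(11*(-9) - 3) + L(-18) = (11*(-9) - 3) - 7 = (-99 - 3) - 7 = -102 - 7 = -109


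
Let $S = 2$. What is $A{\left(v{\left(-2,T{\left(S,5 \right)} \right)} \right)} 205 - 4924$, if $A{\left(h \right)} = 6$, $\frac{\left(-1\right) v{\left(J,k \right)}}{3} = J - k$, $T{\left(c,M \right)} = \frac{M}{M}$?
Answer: $-3694$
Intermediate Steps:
$T{\left(c,M \right)} = 1$
$v{\left(J,k \right)} = - 3 J + 3 k$ ($v{\left(J,k \right)} = - 3 \left(J - k\right) = - 3 J + 3 k$)
$A{\left(v{\left(-2,T{\left(S,5 \right)} \right)} \right)} 205 - 4924 = 6 \cdot 205 - 4924 = 1230 - 4924 = -3694$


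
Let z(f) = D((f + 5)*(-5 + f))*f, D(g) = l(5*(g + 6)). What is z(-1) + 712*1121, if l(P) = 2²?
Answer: 798148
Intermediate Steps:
l(P) = 4
D(g) = 4
z(f) = 4*f
z(-1) + 712*1121 = 4*(-1) + 712*1121 = -4 + 798152 = 798148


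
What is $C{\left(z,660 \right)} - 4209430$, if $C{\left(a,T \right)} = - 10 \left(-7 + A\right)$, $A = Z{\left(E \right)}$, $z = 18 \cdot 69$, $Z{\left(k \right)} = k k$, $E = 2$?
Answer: $-4209400$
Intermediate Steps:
$Z{\left(k \right)} = k^{2}$
$z = 1242$
$A = 4$ ($A = 2^{2} = 4$)
$C{\left(a,T \right)} = 30$ ($C{\left(a,T \right)} = - 10 \left(-7 + 4\right) = \left(-10\right) \left(-3\right) = 30$)
$C{\left(z,660 \right)} - 4209430 = 30 - 4209430 = -4209400$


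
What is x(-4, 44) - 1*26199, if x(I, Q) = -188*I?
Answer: -25447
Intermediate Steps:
x(-4, 44) - 1*26199 = -188*(-4) - 1*26199 = 752 - 26199 = -25447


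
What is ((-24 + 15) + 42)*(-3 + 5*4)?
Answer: 561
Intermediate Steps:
((-24 + 15) + 42)*(-3 + 5*4) = (-9 + 42)*(-3 + 20) = 33*17 = 561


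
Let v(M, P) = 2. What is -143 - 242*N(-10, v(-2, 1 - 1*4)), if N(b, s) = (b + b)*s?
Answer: 9537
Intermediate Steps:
N(b, s) = 2*b*s (N(b, s) = (2*b)*s = 2*b*s)
-143 - 242*N(-10, v(-2, 1 - 1*4)) = -143 - 484*(-10)*2 = -143 - 242*(-40) = -143 + 9680 = 9537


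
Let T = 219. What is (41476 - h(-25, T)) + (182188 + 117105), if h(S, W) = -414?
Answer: 341183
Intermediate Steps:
(41476 - h(-25, T)) + (182188 + 117105) = (41476 - 1*(-414)) + (182188 + 117105) = (41476 + 414) + 299293 = 41890 + 299293 = 341183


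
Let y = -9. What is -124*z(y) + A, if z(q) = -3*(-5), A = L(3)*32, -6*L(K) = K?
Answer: -1876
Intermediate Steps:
L(K) = -K/6
A = -16 (A = -⅙*3*32 = -½*32 = -16)
z(q) = 15
-124*z(y) + A = -124*15 - 16 = -1860 - 16 = -1876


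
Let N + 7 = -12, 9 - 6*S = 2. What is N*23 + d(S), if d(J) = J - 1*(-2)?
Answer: -2603/6 ≈ -433.83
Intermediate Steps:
S = 7/6 (S = 3/2 - ⅙*2 = 3/2 - ⅓ = 7/6 ≈ 1.1667)
N = -19 (N = -7 - 12 = -19)
d(J) = 2 + J (d(J) = J + 2 = 2 + J)
N*23 + d(S) = -19*23 + (2 + 7/6) = -437 + 19/6 = -2603/6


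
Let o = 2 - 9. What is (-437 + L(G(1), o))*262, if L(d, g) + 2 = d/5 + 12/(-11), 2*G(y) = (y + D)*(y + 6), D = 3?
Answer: -6301362/55 ≈ -1.1457e+5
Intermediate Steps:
o = -7
G(y) = (3 + y)*(6 + y)/2 (G(y) = ((y + 3)*(y + 6))/2 = ((3 + y)*(6 + y))/2 = (3 + y)*(6 + y)/2)
L(d, g) = -34/11 + d/5 (L(d, g) = -2 + (d/5 + 12/(-11)) = -2 + (d*(1/5) + 12*(-1/11)) = -2 + (d/5 - 12/11) = -2 + (-12/11 + d/5) = -34/11 + d/5)
(-437 + L(G(1), o))*262 = (-437 + (-34/11 + (9 + (1/2)*1**2 + (9/2)*1)/5))*262 = (-437 + (-34/11 + (9 + (1/2)*1 + 9/2)/5))*262 = (-437 + (-34/11 + (9 + 1/2 + 9/2)/5))*262 = (-437 + (-34/11 + (1/5)*14))*262 = (-437 + (-34/11 + 14/5))*262 = (-437 - 16/55)*262 = -24051/55*262 = -6301362/55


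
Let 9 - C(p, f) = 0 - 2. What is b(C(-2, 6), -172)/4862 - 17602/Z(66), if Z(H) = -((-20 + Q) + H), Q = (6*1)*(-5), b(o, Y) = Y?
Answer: 21394543/19448 ≈ 1100.1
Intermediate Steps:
C(p, f) = 11 (C(p, f) = 9 - (0 - 2) = 9 - 1*(-2) = 9 + 2 = 11)
Q = -30 (Q = 6*(-5) = -30)
Z(H) = 50 - H (Z(H) = -((-20 - 30) + H) = -(-50 + H) = 50 - H)
b(C(-2, 6), -172)/4862 - 17602/Z(66) = -172/4862 - 17602/(50 - 1*66) = -172*1/4862 - 17602/(50 - 66) = -86/2431 - 17602/(-16) = -86/2431 - 17602*(-1/16) = -86/2431 + 8801/8 = 21394543/19448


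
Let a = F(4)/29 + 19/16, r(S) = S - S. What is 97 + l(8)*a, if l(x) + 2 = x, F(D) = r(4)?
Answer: 833/8 ≈ 104.13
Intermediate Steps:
r(S) = 0
F(D) = 0
l(x) = -2 + x
a = 19/16 (a = 0/29 + 19/16 = 0*(1/29) + 19*(1/16) = 0 + 19/16 = 19/16 ≈ 1.1875)
97 + l(8)*a = 97 + (-2 + 8)*(19/16) = 97 + 6*(19/16) = 97 + 57/8 = 833/8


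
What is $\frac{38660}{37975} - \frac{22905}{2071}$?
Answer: $- \frac{157950503}{15729245} \approx -10.042$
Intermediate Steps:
$\frac{38660}{37975} - \frac{22905}{2071} = 38660 \cdot \frac{1}{37975} - \frac{22905}{2071} = \frac{7732}{7595} - \frac{22905}{2071} = - \frac{157950503}{15729245}$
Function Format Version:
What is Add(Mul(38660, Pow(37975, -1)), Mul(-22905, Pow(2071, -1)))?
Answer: Rational(-157950503, 15729245) ≈ -10.042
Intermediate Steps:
Add(Mul(38660, Pow(37975, -1)), Mul(-22905, Pow(2071, -1))) = Add(Mul(38660, Rational(1, 37975)), Mul(-22905, Rational(1, 2071))) = Add(Rational(7732, 7595), Rational(-22905, 2071)) = Rational(-157950503, 15729245)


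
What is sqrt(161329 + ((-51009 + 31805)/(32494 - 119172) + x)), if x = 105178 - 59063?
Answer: sqrt(389636034189002)/43339 ≈ 455.46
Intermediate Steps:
x = 46115
sqrt(161329 + ((-51009 + 31805)/(32494 - 119172) + x)) = sqrt(161329 + ((-51009 + 31805)/(32494 - 119172) + 46115)) = sqrt(161329 + (-19204/(-86678) + 46115)) = sqrt(161329 + (-19204*(-1/86678) + 46115)) = sqrt(161329 + (9602/43339 + 46115)) = sqrt(161329 + 1998587587/43339) = sqrt(8990425118/43339) = sqrt(389636034189002)/43339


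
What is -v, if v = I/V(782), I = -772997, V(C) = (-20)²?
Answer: 772997/400 ≈ 1932.5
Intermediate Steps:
V(C) = 400
v = -772997/400 ≈ -1932.5
-v = -1*(-772997/400) = 772997/400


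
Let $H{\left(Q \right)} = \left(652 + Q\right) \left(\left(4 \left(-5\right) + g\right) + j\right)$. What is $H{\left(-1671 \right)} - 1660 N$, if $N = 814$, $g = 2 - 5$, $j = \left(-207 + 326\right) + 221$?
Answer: $-1674263$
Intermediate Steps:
$j = 340$ ($j = 119 + 221 = 340$)
$g = -3$ ($g = 2 - 5 = -3$)
$H{\left(Q \right)} = 206684 + 317 Q$ ($H{\left(Q \right)} = \left(652 + Q\right) \left(\left(4 \left(-5\right) - 3\right) + 340\right) = \left(652 + Q\right) \left(\left(-20 - 3\right) + 340\right) = \left(652 + Q\right) \left(-23 + 340\right) = \left(652 + Q\right) 317 = 206684 + 317 Q$)
$H{\left(-1671 \right)} - 1660 N = \left(206684 + 317 \left(-1671\right)\right) - 1351240 = \left(206684 - 529707\right) - 1351240 = -323023 - 1351240 = -1674263$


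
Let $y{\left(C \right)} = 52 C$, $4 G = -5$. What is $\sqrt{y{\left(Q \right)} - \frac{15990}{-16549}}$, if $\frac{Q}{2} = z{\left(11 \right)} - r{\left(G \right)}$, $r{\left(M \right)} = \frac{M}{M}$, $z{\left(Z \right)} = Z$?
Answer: $\frac{5 \sqrt{67476638}}{1273} \approx 32.264$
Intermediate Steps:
$G = - \frac{5}{4}$ ($G = \frac{1}{4} \left(-5\right) = - \frac{5}{4} \approx -1.25$)
$r{\left(M \right)} = 1$
$Q = 20$ ($Q = 2 \left(11 - 1\right) = 2 \cdot 10 = 20$)
$\sqrt{y{\left(Q \right)} - \frac{15990}{-16549}} = \sqrt{52 \cdot 20 - \frac{15990}{-16549}} = \sqrt{1040 - - \frac{1230}{1273}} = \sqrt{1040 + \frac{1230}{1273}} = \sqrt{\frac{1325150}{1273}} = \frac{5 \sqrt{67476638}}{1273}$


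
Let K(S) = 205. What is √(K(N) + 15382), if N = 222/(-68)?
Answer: √15587 ≈ 124.85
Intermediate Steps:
N = -111/34 (N = 222*(-1/68) = -111/34 ≈ -3.2647)
√(K(N) + 15382) = √(205 + 15382) = √15587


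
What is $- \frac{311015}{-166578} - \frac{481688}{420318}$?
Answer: $\frac{442864729}{614173086} \approx 0.72108$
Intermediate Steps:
$- \frac{311015}{-166578} - \frac{481688}{420318} = \left(-311015\right) \left(- \frac{1}{166578}\right) - \frac{12676}{11061} = \frac{311015}{166578} - \frac{12676}{11061} = \frac{442864729}{614173086}$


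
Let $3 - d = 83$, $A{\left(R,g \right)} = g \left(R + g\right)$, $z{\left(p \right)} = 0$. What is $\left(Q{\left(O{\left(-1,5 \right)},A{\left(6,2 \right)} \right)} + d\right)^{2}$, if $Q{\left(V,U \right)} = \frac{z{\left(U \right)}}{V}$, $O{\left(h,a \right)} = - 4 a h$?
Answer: $6400$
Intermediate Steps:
$O{\left(h,a \right)} = - 4 a h$
$Q{\left(V,U \right)} = 0$ ($Q{\left(V,U \right)} = \frac{0}{V} = 0$)
$d = -80$ ($d = 3 - 83 = -80$)
$\left(Q{\left(O{\left(-1,5 \right)},A{\left(6,2 \right)} \right)} + d\right)^{2} = \left(0 - 80\right)^{2} = \left(-80\right)^{2} = 6400$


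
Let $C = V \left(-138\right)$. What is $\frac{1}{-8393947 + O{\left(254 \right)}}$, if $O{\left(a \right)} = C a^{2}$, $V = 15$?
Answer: $- \frac{1}{141942067} \approx -7.0451 \cdot 10^{-9}$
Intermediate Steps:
$C = -2070$ ($C = 15 \left(-138\right) = -2070$)
$O{\left(a \right)} = - 2070 a^{2}$
$\frac{1}{-8393947 + O{\left(254 \right)}} = \frac{1}{-8393947 - 2070 \cdot 254^{2}} = \frac{1}{-8393947 - 133548120} = \frac{1}{-141942067} = - \frac{1}{141942067}$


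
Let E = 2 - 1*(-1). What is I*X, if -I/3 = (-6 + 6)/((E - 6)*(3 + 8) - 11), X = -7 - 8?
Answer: 0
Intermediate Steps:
E = 3 (E = 2 + 1 = 3)
X = -15
I = 0 (I = -3*(-6 + 6)/((3 - 6)*(3 + 8) - 11) = -0/(-3*11 - 11) = -0/(-33 - 11) = -0/(-44) = -0*(-1)/44 = -3*0 = 0)
I*X = 0*(-15) = 0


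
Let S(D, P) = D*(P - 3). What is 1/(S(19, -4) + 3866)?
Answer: 1/3733 ≈ 0.00026788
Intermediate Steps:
S(D, P) = D*(-3 + P)
1/(S(19, -4) + 3866) = 1/(19*(-3 - 4) + 3866) = 1/(19*(-7) + 3866) = 1/(-133 + 3866) = 1/3733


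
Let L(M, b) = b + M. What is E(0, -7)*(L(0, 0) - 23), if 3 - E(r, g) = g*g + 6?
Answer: 1196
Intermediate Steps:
E(r, g) = -3 - g² (E(r, g) = 3 - (g*g + 6) = 3 - (g² + 6) = 3 - (6 + g²) = 3 + (-6 - g²) = -3 - g²)
L(M, b) = M + b
E(0, -7)*(L(0, 0) - 23) = (-3 - 1*(-7)²)*((0 + 0) - 23) = (-3 - 1*49)*(0 - 23) = (-3 - 49)*(-23) = -52*(-23) = 1196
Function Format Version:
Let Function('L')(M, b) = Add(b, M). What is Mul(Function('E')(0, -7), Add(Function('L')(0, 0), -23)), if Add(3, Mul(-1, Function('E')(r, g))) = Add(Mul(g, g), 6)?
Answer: 1196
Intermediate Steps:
Function('E')(r, g) = Add(-3, Mul(-1, Pow(g, 2))) (Function('E')(r, g) = Add(3, Mul(-1, Add(Mul(g, g), 6))) = Add(3, Mul(-1, Add(Pow(g, 2), 6))) = Add(3, Mul(-1, Add(6, Pow(g, 2)))) = Add(3, Add(-6, Mul(-1, Pow(g, 2)))) = Add(-3, Mul(-1, Pow(g, 2))))
Function('L')(M, b) = Add(M, b)
Mul(Function('E')(0, -7), Add(Function('L')(0, 0), -23)) = Mul(Add(-3, Mul(-1, Pow(-7, 2))), Add(Add(0, 0), -23)) = Mul(Add(-3, Mul(-1, 49)), Add(0, -23)) = Mul(Add(-3, -49), -23) = Mul(-52, -23) = 1196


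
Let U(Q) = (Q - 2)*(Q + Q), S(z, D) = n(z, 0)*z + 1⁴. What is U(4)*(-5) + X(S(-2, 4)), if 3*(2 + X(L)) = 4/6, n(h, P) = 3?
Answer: -736/9 ≈ -81.778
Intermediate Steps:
S(z, D) = 1 + 3*z (S(z, D) = 3*z + 1⁴ = 3*z + 1 = 1 + 3*z)
U(Q) = 2*Q*(-2 + Q) (U(Q) = (-2 + Q)*(2*Q) = 2*Q*(-2 + Q))
X(L) = -16/9 (X(L) = -2 + (4/6)/3 = -2 + (4*(⅙))/3 = -2 + (⅓)*(⅔) = -2 + 2/9 = -16/9)
U(4)*(-5) + X(S(-2, 4)) = (2*4*(-2 + 4))*(-5) - 16/9 = (2*4*2)*(-5) - 16/9 = 16*(-5) - 16/9 = -80 - 16/9 = -736/9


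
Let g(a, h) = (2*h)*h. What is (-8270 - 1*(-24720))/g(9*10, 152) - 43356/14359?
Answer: -883594249/331750336 ≈ -2.6634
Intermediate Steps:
g(a, h) = 2*h²
(-8270 - 1*(-24720))/g(9*10, 152) - 43356/14359 = (-8270 - 1*(-24720))/((2*152²)) - 43356/14359 = (-8270 + 24720)/((2*23104)) - 43356*1/14359 = 16450/46208 - 43356/14359 = 16450*(1/46208) - 43356/14359 = 8225/23104 - 43356/14359 = -883594249/331750336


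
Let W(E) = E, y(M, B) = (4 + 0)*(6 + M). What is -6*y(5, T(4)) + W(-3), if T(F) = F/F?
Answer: -267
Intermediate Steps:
T(F) = 1
y(M, B) = 24 + 4*M (y(M, B) = 4*(6 + M) = 24 + 4*M)
-6*y(5, T(4)) + W(-3) = -6*(24 + 4*5) - 3 = -6*(24 + 20) - 3 = -6*44 - 3 = -264 - 3 = -267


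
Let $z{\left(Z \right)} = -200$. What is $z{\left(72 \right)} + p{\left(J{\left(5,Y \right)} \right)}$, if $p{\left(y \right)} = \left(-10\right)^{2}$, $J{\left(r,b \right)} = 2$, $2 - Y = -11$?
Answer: $-100$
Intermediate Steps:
$Y = 13$ ($Y = 2 - -11 = 2 + 11 = 13$)
$p{\left(y \right)} = 100$
$z{\left(72 \right)} + p{\left(J{\left(5,Y \right)} \right)} = -200 + 100 = -100$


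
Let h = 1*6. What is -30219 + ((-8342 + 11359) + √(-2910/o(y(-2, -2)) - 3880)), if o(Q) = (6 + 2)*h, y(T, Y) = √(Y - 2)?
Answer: -27202 + 5*I*√2522/4 ≈ -27202.0 + 62.774*I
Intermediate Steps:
h = 6
y(T, Y) = √(-2 + Y)
o(Q) = 48 (o(Q) = (6 + 2)*6 = 8*6 = 48)
-30219 + ((-8342 + 11359) + √(-2910/o(y(-2, -2)) - 3880)) = -30219 + ((-8342 + 11359) + √(-2910/48 - 3880)) = -30219 + (3017 + √(-2910*1/48 - 3880)) = -30219 + (3017 + √(-485/8 - 3880)) = -30219 + (3017 + √(-31525/8)) = -30219 + (3017 + 5*I*√2522/4) = -27202 + 5*I*√2522/4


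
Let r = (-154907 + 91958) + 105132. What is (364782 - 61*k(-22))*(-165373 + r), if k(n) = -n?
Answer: -44772173600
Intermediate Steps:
r = 42183 (r = -62949 + 105132 = 42183)
(364782 - 61*k(-22))*(-165373 + r) = (364782 - (-61)*(-22))*(-165373 + 42183) = (364782 - 61*22)*(-123190) = (364782 - 1342)*(-123190) = 363440*(-123190) = -44772173600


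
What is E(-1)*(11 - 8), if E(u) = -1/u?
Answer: 3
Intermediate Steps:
E(-1)*(11 - 8) = (-1/(-1))*(11 - 8) = -1*(-1)*3 = 1*3 = 3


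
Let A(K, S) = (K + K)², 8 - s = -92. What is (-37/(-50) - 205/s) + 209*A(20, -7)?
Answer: 33439869/100 ≈ 3.3440e+5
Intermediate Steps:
s = 100 (s = 8 - 1*(-92) = 8 + 92 = 100)
A(K, S) = 4*K² (A(K, S) = (2*K)² = 4*K²)
(-37/(-50) - 205/s) + 209*A(20, -7) = (-37/(-50) - 205/100) + 209*(4*20²) = (-37*(-1/50) - 205*1/100) + 209*(4*400) = (37/50 - 41/20) + 209*1600 = -131/100 + 334400 = 33439869/100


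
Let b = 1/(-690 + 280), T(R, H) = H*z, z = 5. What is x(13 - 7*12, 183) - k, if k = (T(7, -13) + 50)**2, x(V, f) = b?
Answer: -92251/410 ≈ -225.00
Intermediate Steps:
T(R, H) = 5*H (T(R, H) = H*5 = 5*H)
b = -1/410 (b = 1/(-410) = -1/410 ≈ -0.0024390)
x(V, f) = -1/410
k = 225 (k = (5*(-13) + 50)**2 = (-65 + 50)**2 = (-15)**2 = 225)
x(13 - 7*12, 183) - k = -1/410 - 1*225 = -1/410 - 225 = -92251/410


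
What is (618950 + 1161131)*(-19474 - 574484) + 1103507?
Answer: -1057292247091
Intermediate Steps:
(618950 + 1161131)*(-19474 - 574484) + 1103507 = 1780081*(-593958) + 1103507 = -1057293350598 + 1103507 = -1057292247091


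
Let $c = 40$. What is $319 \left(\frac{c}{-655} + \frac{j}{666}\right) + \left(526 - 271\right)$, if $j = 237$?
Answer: $\frac{10150697}{29082} \approx 349.04$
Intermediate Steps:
$319 \left(\frac{c}{-655} + \frac{j}{666}\right) + \left(526 - 271\right) = 319 \left(\frac{40}{-655} + \frac{237}{666}\right) + \left(526 - 271\right) = 319 \left(40 \left(- \frac{1}{655}\right) + 237 \cdot \frac{1}{666}\right) + \left(526 - 271\right) = 319 \left(- \frac{8}{131} + \frac{79}{222}\right) + 255 = 319 \cdot \frac{8573}{29082} + 255 = \frac{2734787}{29082} + 255 = \frac{10150697}{29082}$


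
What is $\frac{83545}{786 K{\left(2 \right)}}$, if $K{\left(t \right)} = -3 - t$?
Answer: $- \frac{16709}{786} \approx -21.258$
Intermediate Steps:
$\frac{83545}{786 K{\left(2 \right)}} = \frac{83545}{786 \left(-3 - 2\right)} = \frac{83545}{786 \left(-5\right)} = \frac{83545}{-3930} = 83545 \left(- \frac{1}{3930}\right) = - \frac{16709}{786}$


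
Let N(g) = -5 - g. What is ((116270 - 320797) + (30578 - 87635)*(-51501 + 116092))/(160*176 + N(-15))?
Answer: -1842786607/14085 ≈ -1.3083e+5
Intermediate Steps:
((116270 - 320797) + (30578 - 87635)*(-51501 + 116092))/(160*176 + N(-15)) = ((116270 - 320797) + (30578 - 87635)*(-51501 + 116092))/(160*176 + (-5 - 1*(-15))) = (-204527 - 57057*64591)/(28160 + (-5 + 15)) = (-204527 - 3685368687)/(28160 + 10) = -3685573214/28170 = -3685573214*1/28170 = -1842786607/14085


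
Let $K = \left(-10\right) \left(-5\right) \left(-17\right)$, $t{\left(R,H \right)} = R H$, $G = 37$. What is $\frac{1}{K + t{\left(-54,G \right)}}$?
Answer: $- \frac{1}{2848} \approx -0.00035112$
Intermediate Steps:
$t{\left(R,H \right)} = H R$
$K = -850$ ($K = 50 \left(-17\right) = -850$)
$\frac{1}{K + t{\left(-54,G \right)}} = \frac{1}{-850 + 37 \left(-54\right)} = \frac{1}{-850 - 1998} = \frac{1}{-2848} = - \frac{1}{2848}$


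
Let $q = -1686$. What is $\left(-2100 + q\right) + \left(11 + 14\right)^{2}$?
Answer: $-3161$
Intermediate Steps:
$\left(-2100 + q\right) + \left(11 + 14\right)^{2} = \left(-2100 - 1686\right) + \left(11 + 14\right)^{2} = -3786 + 25^{2} = -3786 + 625 = -3161$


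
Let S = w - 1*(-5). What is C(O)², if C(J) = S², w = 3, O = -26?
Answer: 4096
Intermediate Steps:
S = 8 (S = 3 - 1*(-5) = 3 + 5 = 8)
C(J) = 64 (C(J) = 8² = 64)
C(O)² = 64² = 4096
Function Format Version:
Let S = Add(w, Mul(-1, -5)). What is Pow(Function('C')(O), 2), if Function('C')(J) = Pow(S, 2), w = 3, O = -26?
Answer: 4096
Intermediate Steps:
S = 8 (S = Add(3, Mul(-1, -5)) = Add(3, 5) = 8)
Function('C')(J) = 64 (Function('C')(J) = Pow(8, 2) = 64)
Pow(Function('C')(O), 2) = Pow(64, 2) = 4096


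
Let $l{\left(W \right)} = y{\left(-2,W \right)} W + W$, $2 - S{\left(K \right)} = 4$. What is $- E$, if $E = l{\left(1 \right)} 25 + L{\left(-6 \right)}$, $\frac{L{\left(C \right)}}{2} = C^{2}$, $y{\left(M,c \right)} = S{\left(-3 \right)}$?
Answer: $-47$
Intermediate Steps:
$S{\left(K \right)} = -2$ ($S{\left(K \right)} = 2 - 4 = -2$)
$y{\left(M,c \right)} = -2$
$l{\left(W \right)} = - W$ ($l{\left(W \right)} = - 2 W + W = - W$)
$L{\left(C \right)} = 2 C^{2}$
$E = 47$ ($E = \left(-1\right) 1 \cdot 25 + 2 \left(-6\right)^{2} = \left(-1\right) 25 + 2 \cdot 36 = -25 + 72 = 47$)
$- E = \left(-1\right) 47 = -47$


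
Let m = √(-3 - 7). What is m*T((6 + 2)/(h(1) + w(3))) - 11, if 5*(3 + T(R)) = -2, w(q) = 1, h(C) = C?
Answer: -11 - 17*I*√10/5 ≈ -11.0 - 10.752*I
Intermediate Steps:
T(R) = -17/5 (T(R) = -3 + (⅕)*(-2) = -3 - ⅖ = -17/5)
m = I*√10 (m = √(-10) = I*√10 ≈ 3.1623*I)
m*T((6 + 2)/(h(1) + w(3))) - 11 = (I*√10)*(-17/5) - 11 = -17*I*√10/5 - 11 = -11 - 17*I*√10/5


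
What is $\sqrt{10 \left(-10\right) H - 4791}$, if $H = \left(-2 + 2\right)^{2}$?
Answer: $i \sqrt{4791} \approx 69.217 i$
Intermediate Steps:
$H = 0$ ($H = 0^{2} = 0$)
$\sqrt{10 \left(-10\right) H - 4791} = \sqrt{10 \left(-10\right) 0 - 4791} = \sqrt{\left(-100\right) 0 - 4791} = \sqrt{0 - 4791} = \sqrt{-4791} = i \sqrt{4791}$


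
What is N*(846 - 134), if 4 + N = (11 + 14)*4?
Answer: 68352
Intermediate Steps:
N = 96 (N = -4 + (11 + 14)*4 = -4 + 25*4 = -4 + 100 = 96)
N*(846 - 134) = 96*(846 - 134) = 96*712 = 68352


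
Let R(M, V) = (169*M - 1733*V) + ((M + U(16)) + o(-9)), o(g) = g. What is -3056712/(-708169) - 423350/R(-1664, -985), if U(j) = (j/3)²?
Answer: 729611292045/181536290474 ≈ 4.0191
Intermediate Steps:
U(j) = j²/9 (U(j) = (j*(⅓))² = (j/3)² = j²/9)
R(M, V) = 175/9 - 1733*V + 170*M (R(M, V) = (169*M - 1733*V) + ((M + (⅑)*16²) - 9) = (-1733*V + 169*M) + ((M + (⅑)*256) - 9) = (-1733*V + 169*M) + ((M + 256/9) - 9) = (-1733*V + 169*M) + ((256/9 + M) - 9) = (-1733*V + 169*M) + (175/9 + M) = 175/9 - 1733*V + 170*M)
-3056712/(-708169) - 423350/R(-1664, -985) = -3056712/(-708169) - 423350/(175/9 - 1733*(-985) + 170*(-1664)) = -3056712*(-1/708169) - 423350/(175/9 + 1707005 - 282880) = 3056712/708169 - 423350/12817300/9 = 3056712/708169 - 423350*9/12817300 = 3056712/708169 - 76203/256346 = 729611292045/181536290474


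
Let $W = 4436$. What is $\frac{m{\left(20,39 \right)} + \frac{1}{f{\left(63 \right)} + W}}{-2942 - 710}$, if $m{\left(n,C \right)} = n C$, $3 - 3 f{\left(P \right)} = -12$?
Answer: $- \frac{3463981}{16218532} \approx -0.21358$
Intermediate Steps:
$f{\left(P \right)} = 5$ ($f{\left(P \right)} = 1 - -4 = 1 + 4 = 5$)
$m{\left(n,C \right)} = C n$
$\frac{m{\left(20,39 \right)} + \frac{1}{f{\left(63 \right)} + W}}{-2942 - 710} = \frac{39 \cdot 20 + \frac{1}{5 + 4436}}{-2942 - 710} = \frac{780 + \frac{1}{4441}}{-3652} = \left(780 + \frac{1}{4441}\right) \left(- \frac{1}{3652}\right) = \frac{3463981}{4441} \left(- \frac{1}{3652}\right) = - \frac{3463981}{16218532}$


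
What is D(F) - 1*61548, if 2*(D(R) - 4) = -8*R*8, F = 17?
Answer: -62088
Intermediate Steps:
D(R) = 4 - 32*R (D(R) = 4 + (-8*R*8)/2 = 4 + (-64*R)/2 = 4 - 32*R)
D(F) - 1*61548 = (4 - 32*17) - 1*61548 = (4 - 544) - 61548 = -540 - 61548 = -62088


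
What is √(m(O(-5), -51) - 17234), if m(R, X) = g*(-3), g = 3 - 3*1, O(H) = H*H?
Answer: I*√17234 ≈ 131.28*I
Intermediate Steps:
O(H) = H²
g = 0 (g = 3 - 3 = 0)
m(R, X) = 0 (m(R, X) = 0*(-3) = 0)
√(m(O(-5), -51) - 17234) = √(0 - 17234) = √(-17234) = I*√17234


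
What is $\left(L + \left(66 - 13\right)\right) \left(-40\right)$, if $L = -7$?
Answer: $-1840$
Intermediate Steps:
$\left(L + \left(66 - 13\right)\right) \left(-40\right) = \left(-7 + \left(66 - 13\right)\right) \left(-40\right) = \left(-7 + 53\right) \left(-40\right) = 46 \left(-40\right) = -1840$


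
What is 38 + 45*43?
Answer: 1973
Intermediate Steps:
38 + 45*43 = 38 + 1935 = 1973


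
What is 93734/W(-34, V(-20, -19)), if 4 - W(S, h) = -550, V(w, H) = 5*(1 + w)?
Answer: 46867/277 ≈ 169.19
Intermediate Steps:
V(w, H) = 5 + 5*w
W(S, h) = 554 (W(S, h) = 4 - 1*(-550) = 4 + 550 = 554)
93734/W(-34, V(-20, -19)) = 93734/554 = 93734*(1/554) = 46867/277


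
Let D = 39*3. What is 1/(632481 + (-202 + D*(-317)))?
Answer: 1/595190 ≈ 1.6801e-6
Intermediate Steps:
D = 117
1/(632481 + (-202 + D*(-317))) = 1/(632481 + (-202 + 117*(-317))) = 1/(632481 + (-202 - 37089)) = 1/(632481 - 37291) = 1/595190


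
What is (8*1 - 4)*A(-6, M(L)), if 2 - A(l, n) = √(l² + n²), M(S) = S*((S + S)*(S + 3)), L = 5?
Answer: 8 - 8*√40009 ≈ -1592.2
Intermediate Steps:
M(S) = 2*S²*(3 + S) (M(S) = S*((2*S)*(3 + S)) = S*(2*S*(3 + S)) = 2*S²*(3 + S))
A(l, n) = 2 - √(l² + n²)
(8*1 - 4)*A(-6, M(L)) = (8*1 - 4)*(2 - √((-6)² + (2*5²*(3 + 5))²)) = (8 - 4)*(2 - √(36 + (2*25*8)²)) = 4*(2 - √(36 + 400²)) = 4*(2 - √(36 + 160000)) = 4*(2 - √160036) = 4*(2 - 2*√40009) = 8 - 8*√40009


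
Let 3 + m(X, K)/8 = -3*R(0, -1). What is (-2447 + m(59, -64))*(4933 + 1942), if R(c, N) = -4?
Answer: -16328125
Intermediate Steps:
m(X, K) = 72 (m(X, K) = -24 + 8*(-3*(-4)) = -24 + 8*12 = -24 + 96 = 72)
(-2447 + m(59, -64))*(4933 + 1942) = (-2447 + 72)*(4933 + 1942) = -2375*6875 = -16328125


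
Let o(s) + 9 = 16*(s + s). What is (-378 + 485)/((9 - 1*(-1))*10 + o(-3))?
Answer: -107/5 ≈ -21.400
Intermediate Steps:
o(s) = -9 + 32*s (o(s) = -9 + 16*(s + s) = -9 + 16*(2*s) = -9 + 32*s)
(-378 + 485)/((9 - 1*(-1))*10 + o(-3)) = (-378 + 485)/((9 - 1*(-1))*10 + (-9 + 32*(-3))) = 107/((9 + 1)*10 + (-9 - 96)) = 107/(10*10 - 105) = 107/(100 - 105) = 107/(-5) = 107*(-⅕) = -107/5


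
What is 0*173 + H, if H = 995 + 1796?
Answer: 2791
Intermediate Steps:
H = 2791
0*173 + H = 0*173 + 2791 = 0 + 2791 = 2791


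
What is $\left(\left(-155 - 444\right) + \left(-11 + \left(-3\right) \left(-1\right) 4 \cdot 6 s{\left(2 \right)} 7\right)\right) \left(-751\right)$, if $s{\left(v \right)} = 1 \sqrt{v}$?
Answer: $458110 - 378504 \sqrt{2} \approx -77176.0$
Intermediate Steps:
$s{\left(v \right)} = \sqrt{v}$
$\left(\left(-155 - 444\right) + \left(-11 + \left(-3\right) \left(-1\right) 4 \cdot 6 s{\left(2 \right)} 7\right)\right) \left(-751\right) = \left(\left(-155 - 444\right) - \left(11 - \left(-3\right) \left(-1\right) 4 \cdot 6 \sqrt{2} \cdot 7\right)\right) \left(-751\right) = \left(-599 - \left(11 - 3 \cdot 4 \cdot 6 \sqrt{2} \cdot 7\right)\right) \left(-751\right) = \left(-599 - \left(11 - 12 \cdot 6 \sqrt{2} \cdot 7\right)\right) \left(-751\right) = \left(-599 - \left(11 - 72 \sqrt{2} \cdot 7\right)\right) \left(-751\right) = \left(-599 - \left(11 - 504 \sqrt{2}\right)\right) \left(-751\right) = \left(-610 + 504 \sqrt{2}\right) \left(-751\right) = 458110 - 378504 \sqrt{2}$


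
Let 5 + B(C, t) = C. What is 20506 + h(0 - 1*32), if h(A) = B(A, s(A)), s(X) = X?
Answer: 20469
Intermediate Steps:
B(C, t) = -5 + C
h(A) = -5 + A
20506 + h(0 - 1*32) = 20506 + (-5 + (0 - 1*32)) = 20506 + (-5 + (0 - 32)) = 20506 + (-5 - 32) = 20506 - 37 = 20469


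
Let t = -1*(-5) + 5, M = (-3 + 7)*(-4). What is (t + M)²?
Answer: 36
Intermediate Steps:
M = -16 (M = 4*(-4) = -16)
t = 10 (t = 5 + 5 = 10)
(t + M)² = (10 - 16)² = (-6)² = 36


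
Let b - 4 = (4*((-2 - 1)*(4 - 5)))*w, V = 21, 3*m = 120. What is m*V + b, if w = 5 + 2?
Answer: 928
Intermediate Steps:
m = 40 (m = (⅓)*120 = 40)
w = 7
b = 88 (b = 4 + (4*((-2 - 1)*(4 - 5)))*7 = 4 + (4*(-3*(-1)))*7 = 4 + (4*3)*7 = 4 + 12*7 = 4 + 84 = 88)
m*V + b = 40*21 + 88 = 840 + 88 = 928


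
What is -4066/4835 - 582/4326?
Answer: -3400581/3486035 ≈ -0.97549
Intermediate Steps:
-4066/4835 - 582/4326 = -4066*1/4835 - 582*1/4326 = -4066/4835 - 97/721 = -3400581/3486035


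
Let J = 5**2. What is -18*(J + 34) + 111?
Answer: -951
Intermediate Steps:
J = 25
-18*(J + 34) + 111 = -18*(25 + 34) + 111 = -18*59 + 111 = -1062 + 111 = -951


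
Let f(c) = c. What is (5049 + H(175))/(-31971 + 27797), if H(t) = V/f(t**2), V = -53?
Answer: -77312786/63914375 ≈ -1.2096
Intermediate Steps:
H(t) = -53/t**2
(5049 + H(175))/(-31971 + 27797) = (5049 - 53/175**2)/(-31971 + 27797) = (5049 - 53*1/30625)/(-4174) = (5049 - 53/30625)*(-1/4174) = (154625572/30625)*(-1/4174) = -77312786/63914375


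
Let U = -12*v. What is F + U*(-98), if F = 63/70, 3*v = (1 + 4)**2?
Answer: 98009/10 ≈ 9800.9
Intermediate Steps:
v = 25/3 (v = (1 + 4)**2/3 = (1/3)*5**2 = (1/3)*25 = 25/3 ≈ 8.3333)
F = 9/10 (F = 63*(1/70) = 9/10 ≈ 0.90000)
U = -100 (U = -12*25/3 = -100)
F + U*(-98) = 9/10 - 100*(-98) = 9/10 + 9800 = 98009/10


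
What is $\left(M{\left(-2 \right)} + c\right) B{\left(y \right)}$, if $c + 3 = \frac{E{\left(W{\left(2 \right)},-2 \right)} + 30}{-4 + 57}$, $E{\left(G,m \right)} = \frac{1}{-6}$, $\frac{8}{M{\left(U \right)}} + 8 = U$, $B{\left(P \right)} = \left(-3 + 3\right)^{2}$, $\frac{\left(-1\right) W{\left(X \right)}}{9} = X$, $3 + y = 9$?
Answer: $0$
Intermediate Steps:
$y = 6$ ($y = -3 + 9 = 6$)
$W{\left(X \right)} = - 9 X$
$B{\left(P \right)} = 0$ ($B{\left(P \right)} = 0^{2} = 0$)
$M{\left(U \right)} = \frac{8}{-8 + U}$
$E{\left(G,m \right)} = - \frac{1}{6}$
$c = - \frac{775}{318}$ ($c = -3 + \frac{- \frac{1}{6} + 30}{-4 + 57} = -3 + \frac{179}{6 \cdot 53} = -3 + \frac{179}{6} \cdot \frac{1}{53} = -3 + \frac{179}{318} = - \frac{775}{318} \approx -2.4371$)
$\left(M{\left(-2 \right)} + c\right) B{\left(y \right)} = \left(\frac{8}{-8 - 2} - \frac{775}{318}\right) 0 = \left(\frac{8}{-10} - \frac{775}{318}\right) 0 = \left(8 \left(- \frac{1}{10}\right) - \frac{775}{318}\right) 0 = \left(- \frac{4}{5} - \frac{775}{318}\right) 0 = \left(- \frac{5147}{1590}\right) 0 = 0$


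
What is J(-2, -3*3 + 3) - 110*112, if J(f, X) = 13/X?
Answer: -73933/6 ≈ -12322.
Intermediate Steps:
J(-2, -3*3 + 3) - 110*112 = 13/(-3*3 + 3) - 110*112 = 13/(-9 + 3) - 12320 = 13/(-6) - 12320 = 13*(-⅙) - 12320 = -13/6 - 12320 = -73933/6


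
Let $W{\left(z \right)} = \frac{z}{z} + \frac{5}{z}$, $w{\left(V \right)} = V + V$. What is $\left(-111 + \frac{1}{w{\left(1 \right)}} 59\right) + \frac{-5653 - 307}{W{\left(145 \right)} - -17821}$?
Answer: $- \frac{84590437}{1033678} \approx -81.834$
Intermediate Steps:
$w{\left(V \right)} = 2 V$
$W{\left(z \right)} = 1 + \frac{5}{z}$
$\left(-111 + \frac{1}{w{\left(1 \right)}} 59\right) + \frac{-5653 - 307}{W{\left(145 \right)} - -17821} = \left(-111 + \frac{1}{2 \cdot 1} \cdot 59\right) + \frac{-5653 - 307}{\frac{5 + 145}{145} - -17821} = \left(-111 + \frac{1}{2} \cdot 59\right) - \frac{5960}{\frac{1}{145} \cdot 150 + 17821} = \left(-111 + \frac{1}{2} \cdot 59\right) - \frac{5960}{\frac{30}{29} + 17821} = \left(-111 + \frac{59}{2}\right) - \frac{5960}{\frac{516839}{29}} = - \frac{163}{2} - \frac{172840}{516839} = - \frac{84590437}{1033678}$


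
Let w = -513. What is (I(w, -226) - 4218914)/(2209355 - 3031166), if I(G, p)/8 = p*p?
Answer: 1270102/273937 ≈ 4.6365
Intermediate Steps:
I(G, p) = 8*p² (I(G, p) = 8*(p*p) = 8*p²)
(I(w, -226) - 4218914)/(2209355 - 3031166) = (8*(-226)² - 4218914)/(2209355 - 3031166) = (8*51076 - 4218914)/(-821811) = (408608 - 4218914)*(-1/821811) = -3810306*(-1/821811) = 1270102/273937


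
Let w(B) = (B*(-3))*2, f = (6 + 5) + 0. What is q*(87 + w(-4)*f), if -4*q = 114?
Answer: -20007/2 ≈ -10004.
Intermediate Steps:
q = -57/2 (q = -¼*114 = -57/2 ≈ -28.500)
f = 11 (f = 11 + 0 = 11)
w(B) = -6*B (w(B) = -3*B*2 = -6*B)
q*(87 + w(-4)*f) = -57*(87 - 6*(-4)*11)/2 = -57*(87 + 24*11)/2 = -57*(87 + 264)/2 = -57/2*351 = -20007/2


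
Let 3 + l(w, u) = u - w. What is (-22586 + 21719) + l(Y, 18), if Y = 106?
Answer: -958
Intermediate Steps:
l(w, u) = -3 + u - w (l(w, u) = -3 + (u - w) = -3 + u - w)
(-22586 + 21719) + l(Y, 18) = (-22586 + 21719) + (-3 + 18 - 1*106) = -867 + (-3 + 18 - 106) = -867 - 91 = -958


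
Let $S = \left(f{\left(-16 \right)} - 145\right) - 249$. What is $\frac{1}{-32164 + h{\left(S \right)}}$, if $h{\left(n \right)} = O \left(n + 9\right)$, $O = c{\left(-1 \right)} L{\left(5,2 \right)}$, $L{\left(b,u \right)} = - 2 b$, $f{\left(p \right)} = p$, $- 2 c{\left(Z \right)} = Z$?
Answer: $- \frac{1}{30159} \approx -3.3158 \cdot 10^{-5}$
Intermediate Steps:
$c{\left(Z \right)} = - \frac{Z}{2}$
$O = -5$ ($O = \left(- \frac{1}{2}\right) \left(-1\right) \left(\left(-2\right) 5\right) = \frac{1}{2} \left(-10\right) = -5$)
$S = -410$ ($S = \left(-16 - 145\right) - 249 = -161 - 249 = -410$)
$h{\left(n \right)} = -45 - 5 n$ ($h{\left(n \right)} = - 5 \left(n + 9\right) = - 5 \left(9 + n\right) = -45 - 5 n$)
$\frac{1}{-32164 + h{\left(S \right)}} = \frac{1}{-32164 - -2005} = \frac{1}{-32164 + \left(-45 + 2050\right)} = \frac{1}{-32164 + 2005} = \frac{1}{-30159} = - \frac{1}{30159}$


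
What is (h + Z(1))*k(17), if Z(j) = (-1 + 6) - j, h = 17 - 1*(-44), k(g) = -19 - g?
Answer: -2340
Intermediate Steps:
h = 61 (h = 17 + 44 = 61)
Z(j) = 5 - j
(h + Z(1))*k(17) = (61 + (5 - 1*1))*(-19 - 1*17) = (61 + (5 - 1))*(-19 - 17) = (61 + 4)*(-36) = 65*(-36) = -2340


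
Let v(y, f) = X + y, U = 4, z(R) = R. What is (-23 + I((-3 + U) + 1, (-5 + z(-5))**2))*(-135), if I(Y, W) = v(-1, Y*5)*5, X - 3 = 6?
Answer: -2295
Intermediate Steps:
X = 9 (X = 3 + 6 = 9)
v(y, f) = 9 + y
I(Y, W) = 40 (I(Y, W) = (9 - 1)*5 = 8*5 = 40)
(-23 + I((-3 + U) + 1, (-5 + z(-5))**2))*(-135) = (-23 + 40)*(-135) = 17*(-135) = -2295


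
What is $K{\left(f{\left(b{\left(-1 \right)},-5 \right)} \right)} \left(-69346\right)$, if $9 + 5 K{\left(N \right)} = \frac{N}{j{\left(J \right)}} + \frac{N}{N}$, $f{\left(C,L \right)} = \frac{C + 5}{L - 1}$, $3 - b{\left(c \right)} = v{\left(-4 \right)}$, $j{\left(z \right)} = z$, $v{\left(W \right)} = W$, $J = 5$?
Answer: $\frac{2912532}{25} \approx 1.165 \cdot 10^{5}$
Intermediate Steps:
$b{\left(c \right)} = 7$ ($b{\left(c \right)} = 3 - -4 = 3 + 4 = 7$)
$f{\left(C,L \right)} = \frac{5 + C}{-1 + L}$
$K{\left(N \right)} = - \frac{8}{5} + \frac{N}{25}$ ($K{\left(N \right)} = - \frac{9}{5} + \frac{\frac{N}{5} + \frac{N}{N}}{5} = - \frac{9}{5} + \frac{N \frac{1}{5} + 1}{5} = - \frac{9}{5} + \frac{\frac{N}{5} + 1}{5} = - \frac{9}{5} + \frac{1 + \frac{N}{5}}{5} = - \frac{9}{5} + \left(\frac{1}{5} + \frac{N}{25}\right) = - \frac{8}{5} + \frac{N}{25}$)
$K{\left(f{\left(b{\left(-1 \right)},-5 \right)} \right)} \left(-69346\right) = \left(- \frac{8}{5} + \frac{\frac{1}{-1 - 5} \left(5 + 7\right)}{25}\right) \left(-69346\right) = \left(- \frac{8}{5} + \frac{\frac{1}{-6} \cdot 12}{25}\right) \left(-69346\right) = \left(- \frac{8}{5} + \frac{\left(- \frac{1}{6}\right) 12}{25}\right) \left(-69346\right) = \left(- \frac{8}{5} + \frac{1}{25} \left(-2\right)\right) \left(-69346\right) = \left(- \frac{8}{5} - \frac{2}{25}\right) \left(-69346\right) = \left(- \frac{42}{25}\right) \left(-69346\right) = \frac{2912532}{25}$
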